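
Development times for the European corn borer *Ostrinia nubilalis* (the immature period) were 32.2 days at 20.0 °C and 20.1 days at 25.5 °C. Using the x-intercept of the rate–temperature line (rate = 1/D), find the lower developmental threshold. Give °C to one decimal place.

Linear rate model ⇒ the product D·(T − T_b) is constant across temperatures.
32.2·(20.0 − T_b) = 20.1·(25.5 − T_b)
T_b = (32.2·20.0 − 20.1·25.5) / (32.2 − 20.1) = 131.45 / 12.1 = 10.864 °C ≈ 10.9 °C.

10.9 °C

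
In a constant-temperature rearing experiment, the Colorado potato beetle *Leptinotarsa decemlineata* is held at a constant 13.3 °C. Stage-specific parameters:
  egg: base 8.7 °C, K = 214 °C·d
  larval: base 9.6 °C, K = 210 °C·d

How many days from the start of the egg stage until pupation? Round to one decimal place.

103.3 days

egg: 214 / (13.3 − 8.7) = 214 / 4.6 = 46.522 d.
larval: 210 / (13.3 − 9.6) = 210 / 3.7 = 56.757 d.
Sum = 103.278 ≈ 103.3 days.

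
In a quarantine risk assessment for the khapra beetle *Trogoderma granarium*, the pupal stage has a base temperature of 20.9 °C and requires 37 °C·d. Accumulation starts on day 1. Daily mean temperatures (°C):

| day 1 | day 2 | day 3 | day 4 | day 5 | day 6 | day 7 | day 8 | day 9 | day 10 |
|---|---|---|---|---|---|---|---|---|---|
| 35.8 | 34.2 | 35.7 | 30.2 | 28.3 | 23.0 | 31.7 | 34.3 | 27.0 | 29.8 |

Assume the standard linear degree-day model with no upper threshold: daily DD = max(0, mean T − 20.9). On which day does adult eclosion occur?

day 3

Daily DD above 20.9 °C: 14.9, 13.3, 14.8, 9.3, 7.4, 2.1, 10.8, 13.4, 6.1, 8.9.
Cumulative: 14.9, 28.2, 43.0, 52.3, 59.7, 61.8, 72.6, 86.0, 92.1, 101.0.
The total first reaches 37 DD on day 3.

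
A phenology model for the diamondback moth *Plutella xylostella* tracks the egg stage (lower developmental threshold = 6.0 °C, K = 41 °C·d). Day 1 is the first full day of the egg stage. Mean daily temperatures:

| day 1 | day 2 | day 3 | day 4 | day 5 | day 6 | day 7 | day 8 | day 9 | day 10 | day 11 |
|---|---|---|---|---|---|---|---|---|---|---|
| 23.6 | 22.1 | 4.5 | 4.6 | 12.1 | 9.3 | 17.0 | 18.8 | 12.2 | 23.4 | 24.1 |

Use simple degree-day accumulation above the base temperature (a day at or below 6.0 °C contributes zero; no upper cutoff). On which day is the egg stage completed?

Daily DD above 6.0 °C: 17.6, 16.1, 0.0, 0.0, 6.1, 3.3, 11.0, 12.8, 6.2, 17.4, 18.1.
Cumulative: 17.6, 33.7, 33.7, 33.7, 39.8, 43.1, 54.1, 66.9, 73.1, 90.5, 108.6.
The total first reaches 41 DD on day 6.

day 6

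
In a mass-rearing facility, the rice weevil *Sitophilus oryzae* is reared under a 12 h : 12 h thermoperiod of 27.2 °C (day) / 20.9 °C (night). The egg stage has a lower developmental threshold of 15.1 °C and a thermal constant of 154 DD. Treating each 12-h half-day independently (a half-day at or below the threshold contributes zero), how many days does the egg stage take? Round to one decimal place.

17.2 days

Day half: max(0, 27.2 − 15.1) × 0.5 = 12.1 × 0.5 = 6.05 DD.
Night half: max(0, 20.9 − 15.1) × 0.5 = 5.8 × 0.5 = 2.90 DD.
Per 24 h: 8.95 DD/day.
Duration = 154 / 8.95 = 17.207 ≈ 17.2 days.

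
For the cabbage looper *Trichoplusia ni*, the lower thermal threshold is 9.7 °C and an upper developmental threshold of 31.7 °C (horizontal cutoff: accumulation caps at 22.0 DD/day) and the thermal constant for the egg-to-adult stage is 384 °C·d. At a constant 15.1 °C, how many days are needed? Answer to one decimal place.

Daily accumulation = 15.1 − 9.7 = 5.4 DD/day.
Duration = 384 / 5.4 = 71.111 ≈ 71.1 days.

71.1 days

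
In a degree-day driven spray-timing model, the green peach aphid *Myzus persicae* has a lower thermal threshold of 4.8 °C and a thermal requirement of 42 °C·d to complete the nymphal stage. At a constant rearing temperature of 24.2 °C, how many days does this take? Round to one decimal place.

2.2 days

Daily accumulation = 24.2 − 4.8 = 19.4 DD/day.
Duration = 42 / 19.4 = 2.165 ≈ 2.2 days.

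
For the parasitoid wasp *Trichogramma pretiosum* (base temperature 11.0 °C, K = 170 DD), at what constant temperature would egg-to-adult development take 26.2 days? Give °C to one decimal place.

17.5 °C

Required daily accumulation = 170 / 26.2 = 6.489 DD/day.
T = T_base + 6.489 = 11.0 + 6.489 = 17.489 ≈ 17.5 °C.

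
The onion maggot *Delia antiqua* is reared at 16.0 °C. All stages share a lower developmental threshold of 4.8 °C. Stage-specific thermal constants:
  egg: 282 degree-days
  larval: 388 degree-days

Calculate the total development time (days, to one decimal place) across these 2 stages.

59.8 days

Daily accumulation at 16.0 °C = 16.0 − 4.8 = 11.2 DD/day.
Total K = 282 + 388 = 670 DD.
Total duration = 670 / 11.2 = 59.821 ≈ 59.8 days.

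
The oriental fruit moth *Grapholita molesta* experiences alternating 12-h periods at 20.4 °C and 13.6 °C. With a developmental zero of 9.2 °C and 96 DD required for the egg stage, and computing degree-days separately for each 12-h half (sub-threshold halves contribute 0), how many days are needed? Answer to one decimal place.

Day half: max(0, 20.4 − 9.2) × 0.5 = 11.2 × 0.5 = 5.60 DD.
Night half: max(0, 13.6 − 9.2) × 0.5 = 4.4 × 0.5 = 2.20 DD.
Per 24 h: 7.80 DD/day.
Duration = 96 / 7.80 = 12.308 ≈ 12.3 days.

12.3 days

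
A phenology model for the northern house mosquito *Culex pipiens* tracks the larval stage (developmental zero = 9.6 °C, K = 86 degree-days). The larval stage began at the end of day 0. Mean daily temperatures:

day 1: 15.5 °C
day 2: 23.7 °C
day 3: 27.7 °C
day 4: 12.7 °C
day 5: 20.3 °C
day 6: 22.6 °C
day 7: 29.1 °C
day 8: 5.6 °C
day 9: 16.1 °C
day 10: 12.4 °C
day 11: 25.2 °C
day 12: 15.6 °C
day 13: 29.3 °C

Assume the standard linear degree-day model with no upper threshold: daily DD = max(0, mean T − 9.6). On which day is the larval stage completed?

Daily DD above 9.6 °C: 5.9, 14.1, 18.1, 3.1, 10.7, 13.0, 19.5, 0.0, 6.5, 2.8, 15.6, 6.0, 19.7.
Cumulative: 5.9, 20.0, 38.1, 41.2, 51.9, 64.9, 84.4, 84.4, 90.9, 93.7, 109.3, 115.3, 135.0.
The total first reaches 86 DD on day 9.

day 9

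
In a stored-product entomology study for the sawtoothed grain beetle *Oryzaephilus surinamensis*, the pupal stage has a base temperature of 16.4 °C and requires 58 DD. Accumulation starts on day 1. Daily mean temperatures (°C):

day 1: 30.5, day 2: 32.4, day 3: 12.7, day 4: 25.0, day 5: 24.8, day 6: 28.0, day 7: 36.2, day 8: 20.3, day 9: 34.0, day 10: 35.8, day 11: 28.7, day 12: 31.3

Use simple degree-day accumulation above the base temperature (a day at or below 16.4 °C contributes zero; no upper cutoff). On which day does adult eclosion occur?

day 6

Daily DD above 16.4 °C: 14.1, 16.0, 0.0, 8.6, 8.4, 11.6, 19.8, 3.9, 17.6, 19.4, 12.3, 14.9.
Cumulative: 14.1, 30.1, 30.1, 38.7, 47.1, 58.7, 78.5, 82.4, 100.0, 119.4, 131.7, 146.6.
The total first reaches 58 DD on day 6.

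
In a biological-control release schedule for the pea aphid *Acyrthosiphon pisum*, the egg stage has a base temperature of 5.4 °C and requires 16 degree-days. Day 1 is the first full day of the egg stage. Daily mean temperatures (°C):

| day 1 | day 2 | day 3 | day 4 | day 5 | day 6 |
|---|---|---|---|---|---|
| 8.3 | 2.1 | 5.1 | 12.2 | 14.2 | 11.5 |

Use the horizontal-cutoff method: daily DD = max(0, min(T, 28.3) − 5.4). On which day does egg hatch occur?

day 5

Daily DD above 5.4 °C (capped at 22.9): 2.9, 0.0, 0.0, 6.8, 8.8, 6.1.
Cumulative: 2.9, 2.9, 2.9, 9.7, 18.5, 24.6.
The total first reaches 16 DD on day 5.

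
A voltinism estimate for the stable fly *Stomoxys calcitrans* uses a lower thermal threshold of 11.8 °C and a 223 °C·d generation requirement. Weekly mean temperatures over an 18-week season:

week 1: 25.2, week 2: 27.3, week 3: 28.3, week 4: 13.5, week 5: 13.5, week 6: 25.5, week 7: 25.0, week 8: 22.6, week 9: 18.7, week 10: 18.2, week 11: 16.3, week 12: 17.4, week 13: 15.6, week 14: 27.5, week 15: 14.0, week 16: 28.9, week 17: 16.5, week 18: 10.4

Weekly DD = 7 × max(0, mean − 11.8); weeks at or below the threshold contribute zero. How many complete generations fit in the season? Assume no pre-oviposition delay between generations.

Weekly DD (7 × max(0, T̄ − 11.8)): 93.8, 108.5, 115.5, 11.9, 11.9, 95.9, 92.4, 75.6, 48.3, 44.8, 31.5, 39.2, 26.6, 109.9, 15.4, 119.7, 32.9, 0.0.
Season total = 1073.8 DD.
Complete generations = ⌊1073.8 / 223⌋ = 4.

4 generations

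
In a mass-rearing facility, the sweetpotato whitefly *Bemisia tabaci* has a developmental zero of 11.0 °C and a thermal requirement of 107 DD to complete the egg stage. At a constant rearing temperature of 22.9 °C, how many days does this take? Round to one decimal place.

Daily accumulation = 22.9 − 11.0 = 11.9 DD/day.
Duration = 107 / 11.9 = 8.992 ≈ 9.0 days.

9.0 days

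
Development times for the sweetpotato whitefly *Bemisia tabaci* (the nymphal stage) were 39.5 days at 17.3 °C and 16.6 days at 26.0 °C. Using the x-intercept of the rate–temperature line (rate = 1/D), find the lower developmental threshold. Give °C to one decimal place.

Under the model K = D·(T − T_b), so D₁·(T₁ − T_b) = D₂·(T₂ − T_b).
39.5·(17.3 − T_b) = 16.6·(26.0 − T_b)
T_b = (39.5·17.3 − 16.6·26.0) / (39.5 − 16.6) = 251.75 / 22.9 = 10.993 °C ≈ 11.0 °C.

11.0 °C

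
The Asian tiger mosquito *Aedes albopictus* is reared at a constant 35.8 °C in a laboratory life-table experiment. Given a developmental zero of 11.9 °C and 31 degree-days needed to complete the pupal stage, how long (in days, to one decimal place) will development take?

Daily accumulation = 35.8 − 11.9 = 23.9 DD/day.
Duration = 31 / 23.9 = 1.297 ≈ 1.3 days.

1.3 days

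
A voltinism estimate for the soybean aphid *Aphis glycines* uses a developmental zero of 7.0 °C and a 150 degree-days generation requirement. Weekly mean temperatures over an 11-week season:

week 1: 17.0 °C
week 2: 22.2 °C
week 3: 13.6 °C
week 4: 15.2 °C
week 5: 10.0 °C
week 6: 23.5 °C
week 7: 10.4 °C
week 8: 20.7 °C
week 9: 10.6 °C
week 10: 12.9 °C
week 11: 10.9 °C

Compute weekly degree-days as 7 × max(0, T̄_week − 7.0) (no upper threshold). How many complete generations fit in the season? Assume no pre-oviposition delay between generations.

4 generations

Weekly DD (7 × max(0, T̄ − 7.0)): 70.0, 106.4, 46.2, 57.4, 21.0, 115.5, 23.8, 95.9, 25.2, 41.3, 27.3.
Season total = 630.0 DD.
Complete generations = ⌊630.0 / 150⌋ = 4.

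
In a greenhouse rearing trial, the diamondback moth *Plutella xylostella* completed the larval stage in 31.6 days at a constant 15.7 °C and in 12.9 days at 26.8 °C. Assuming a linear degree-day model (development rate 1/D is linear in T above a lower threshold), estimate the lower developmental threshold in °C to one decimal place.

8.0 °C

Equal thermal constants: D₁(T₁ − T_b) = D₂(T₂ − T_b).
31.6·(15.7 − T_b) = 12.9·(26.8 − T_b)
T_b = (31.6·15.7 − 12.9·26.8) / (31.6 − 12.9) = 150.40 / 18.7 = 8.043 °C ≈ 8.0 °C.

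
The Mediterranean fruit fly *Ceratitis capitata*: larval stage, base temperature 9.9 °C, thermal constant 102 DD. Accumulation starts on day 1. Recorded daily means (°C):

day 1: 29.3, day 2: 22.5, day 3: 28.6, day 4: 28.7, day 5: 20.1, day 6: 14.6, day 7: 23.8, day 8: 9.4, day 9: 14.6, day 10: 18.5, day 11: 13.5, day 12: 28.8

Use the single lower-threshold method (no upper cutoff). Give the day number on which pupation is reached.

day 9

Daily DD above 9.9 °C: 19.4, 12.6, 18.7, 18.8, 10.2, 4.7, 13.9, 0.0, 4.7, 8.6, 3.6, 18.9.
Cumulative: 19.4, 32.0, 50.7, 69.5, 79.7, 84.4, 98.3, 98.3, 103.0, 111.6, 115.2, 134.1.
The total first reaches 102 DD on day 9.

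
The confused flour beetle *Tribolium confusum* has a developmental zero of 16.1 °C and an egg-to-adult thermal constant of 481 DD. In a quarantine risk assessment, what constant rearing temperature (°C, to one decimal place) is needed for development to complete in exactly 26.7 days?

Required daily accumulation = 481 / 26.7 = 18.015 DD/day.
T = T_base + 18.015 = 16.1 + 18.015 = 34.115 ≈ 34.1 °C.

34.1 °C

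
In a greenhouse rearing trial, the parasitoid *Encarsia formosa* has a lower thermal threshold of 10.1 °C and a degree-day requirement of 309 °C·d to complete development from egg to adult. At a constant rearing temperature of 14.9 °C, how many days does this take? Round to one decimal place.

64.4 days

Daily accumulation = 14.9 − 10.1 = 4.8 DD/day.
Duration = 309 / 4.8 = 64.375 ≈ 64.4 days.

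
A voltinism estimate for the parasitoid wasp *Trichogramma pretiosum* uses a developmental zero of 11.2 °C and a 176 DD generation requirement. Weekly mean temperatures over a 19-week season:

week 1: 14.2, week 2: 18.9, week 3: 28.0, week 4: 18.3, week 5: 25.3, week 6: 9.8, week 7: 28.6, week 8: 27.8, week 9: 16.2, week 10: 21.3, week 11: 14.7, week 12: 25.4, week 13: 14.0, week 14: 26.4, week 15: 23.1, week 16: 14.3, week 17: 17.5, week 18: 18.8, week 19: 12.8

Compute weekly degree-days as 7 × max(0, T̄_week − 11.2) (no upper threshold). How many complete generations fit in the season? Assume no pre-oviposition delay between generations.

6 generations

Weekly DD (7 × max(0, T̄ − 11.2)): 21.0, 53.9, 117.6, 49.7, 98.7, 0.0, 121.8, 116.2, 35.0, 70.7, 24.5, 99.4, 19.6, 106.4, 83.3, 21.7, 44.1, 53.2, 11.2.
Season total = 1148.0 DD.
Complete generations = ⌊1148.0 / 176⌋ = 6.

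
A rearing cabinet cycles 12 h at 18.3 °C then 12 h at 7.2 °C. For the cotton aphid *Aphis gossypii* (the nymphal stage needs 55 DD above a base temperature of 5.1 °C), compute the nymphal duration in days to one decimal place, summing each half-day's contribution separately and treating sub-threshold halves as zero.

Day half: max(0, 18.3 − 5.1) × 0.5 = 13.2 × 0.5 = 6.60 DD.
Night half: max(0, 7.2 − 5.1) × 0.5 = 2.1 × 0.5 = 1.05 DD.
Per 24 h: 7.65 DD/day.
Duration = 55 / 7.65 = 7.190 ≈ 7.2 days.

7.2 days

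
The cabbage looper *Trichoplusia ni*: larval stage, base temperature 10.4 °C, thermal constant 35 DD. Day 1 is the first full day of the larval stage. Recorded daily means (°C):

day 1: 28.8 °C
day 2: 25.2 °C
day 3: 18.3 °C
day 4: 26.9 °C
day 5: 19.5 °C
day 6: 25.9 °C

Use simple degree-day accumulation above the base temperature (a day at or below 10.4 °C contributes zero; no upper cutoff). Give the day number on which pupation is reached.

day 3

Daily DD above 10.4 °C: 18.4, 14.8, 7.9, 16.5, 9.1, 15.5.
Cumulative: 18.4, 33.2, 41.1, 57.6, 66.7, 82.2.
The total first reaches 35 DD on day 3.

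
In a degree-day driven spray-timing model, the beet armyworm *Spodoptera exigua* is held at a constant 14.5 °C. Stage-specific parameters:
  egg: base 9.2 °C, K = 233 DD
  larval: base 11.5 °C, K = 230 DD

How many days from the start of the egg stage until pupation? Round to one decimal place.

egg: 233 / (14.5 − 9.2) = 233 / 5.3 = 43.962 d.
larval: 230 / (14.5 − 11.5) = 230 / 3.0 = 76.667 d.
Sum = 120.629 ≈ 120.6 days.

120.6 days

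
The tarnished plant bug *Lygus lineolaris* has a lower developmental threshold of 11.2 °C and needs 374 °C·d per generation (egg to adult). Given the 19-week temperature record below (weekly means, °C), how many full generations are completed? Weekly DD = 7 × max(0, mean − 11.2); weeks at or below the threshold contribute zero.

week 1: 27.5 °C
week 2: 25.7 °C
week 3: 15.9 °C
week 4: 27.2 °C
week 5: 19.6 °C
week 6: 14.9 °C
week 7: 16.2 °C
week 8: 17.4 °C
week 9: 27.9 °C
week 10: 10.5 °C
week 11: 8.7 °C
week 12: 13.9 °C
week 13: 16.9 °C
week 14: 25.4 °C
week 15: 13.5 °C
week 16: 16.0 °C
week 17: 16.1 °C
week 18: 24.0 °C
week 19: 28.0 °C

2 generations

Weekly DD (7 × max(0, T̄ − 11.2)): 114.1, 101.5, 32.9, 112.0, 58.8, 25.9, 35.0, 43.4, 116.9, 0.0, 0.0, 18.9, 39.9, 99.4, 16.1, 33.6, 34.3, 89.6, 117.6.
Season total = 1089.9 DD.
Complete generations = ⌊1089.9 / 374⌋ = 2.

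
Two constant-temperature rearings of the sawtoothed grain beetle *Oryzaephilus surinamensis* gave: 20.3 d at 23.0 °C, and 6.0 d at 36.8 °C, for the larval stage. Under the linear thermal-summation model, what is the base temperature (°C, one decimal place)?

Under the model K = D·(T − T_b), so D₁·(T₁ − T_b) = D₂·(T₂ − T_b).
20.3·(23.0 − T_b) = 6.0·(36.8 − T_b)
T_b = (20.3·23.0 − 6.0·36.8) / (20.3 − 6.0) = 246.10 / 14.3 = 17.210 °C ≈ 17.2 °C.

17.2 °C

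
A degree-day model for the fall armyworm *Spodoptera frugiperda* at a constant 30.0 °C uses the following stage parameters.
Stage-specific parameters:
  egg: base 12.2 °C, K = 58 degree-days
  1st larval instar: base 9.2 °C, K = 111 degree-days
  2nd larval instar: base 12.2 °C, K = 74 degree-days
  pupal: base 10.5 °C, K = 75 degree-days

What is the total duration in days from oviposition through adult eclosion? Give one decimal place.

egg: 58 / (30.0 − 12.2) = 58 / 17.8 = 3.258 d.
1st larval instar: 111 / (30.0 − 9.2) = 111 / 20.8 = 5.337 d.
2nd larval instar: 74 / (30.0 − 12.2) = 74 / 17.8 = 4.157 d.
pupal: 75 / (30.0 − 10.5) = 75 / 19.5 = 3.846 d.
Sum = 16.598 ≈ 16.6 days.

16.6 days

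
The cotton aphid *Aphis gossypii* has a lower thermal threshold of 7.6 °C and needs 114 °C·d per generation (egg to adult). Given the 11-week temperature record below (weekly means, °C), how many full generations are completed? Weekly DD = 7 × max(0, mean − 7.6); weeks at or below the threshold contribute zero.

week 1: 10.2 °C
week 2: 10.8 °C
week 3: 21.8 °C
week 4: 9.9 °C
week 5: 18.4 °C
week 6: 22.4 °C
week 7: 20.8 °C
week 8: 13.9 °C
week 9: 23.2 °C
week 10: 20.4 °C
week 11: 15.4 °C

6 generations

Weekly DD (7 × max(0, T̄ − 7.6)): 18.2, 22.4, 99.4, 16.1, 75.6, 103.6, 92.4, 44.1, 109.2, 89.6, 54.6.
Season total = 725.2 DD.
Complete generations = ⌊725.2 / 114⌋ = 6.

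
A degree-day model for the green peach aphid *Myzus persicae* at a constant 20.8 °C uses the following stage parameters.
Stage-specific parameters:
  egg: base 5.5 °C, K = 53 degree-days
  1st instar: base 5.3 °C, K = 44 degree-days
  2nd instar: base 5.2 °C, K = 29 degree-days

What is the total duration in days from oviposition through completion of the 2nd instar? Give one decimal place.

egg: 53 / (20.8 − 5.5) = 53 / 15.3 = 3.464 d.
1st instar: 44 / (20.8 − 5.3) = 44 / 15.5 = 2.839 d.
2nd instar: 29 / (20.8 − 5.2) = 29 / 15.6 = 1.859 d.
Sum = 8.162 ≈ 8.2 days.

8.2 days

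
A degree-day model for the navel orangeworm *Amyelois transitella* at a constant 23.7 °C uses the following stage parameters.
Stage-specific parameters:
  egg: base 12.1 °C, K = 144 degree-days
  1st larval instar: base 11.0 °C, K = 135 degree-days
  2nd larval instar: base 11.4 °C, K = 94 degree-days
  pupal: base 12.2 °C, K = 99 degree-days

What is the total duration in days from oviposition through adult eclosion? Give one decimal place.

39.3 days

egg: 144 / (23.7 − 12.1) = 144 / 11.6 = 12.414 d.
1st larval instar: 135 / (23.7 − 11.0) = 135 / 12.7 = 10.630 d.
2nd larval instar: 94 / (23.7 − 11.4) = 94 / 12.3 = 7.642 d.
pupal: 99 / (23.7 − 12.2) = 99 / 11.5 = 8.609 d.
Sum = 39.295 ≈ 39.3 days.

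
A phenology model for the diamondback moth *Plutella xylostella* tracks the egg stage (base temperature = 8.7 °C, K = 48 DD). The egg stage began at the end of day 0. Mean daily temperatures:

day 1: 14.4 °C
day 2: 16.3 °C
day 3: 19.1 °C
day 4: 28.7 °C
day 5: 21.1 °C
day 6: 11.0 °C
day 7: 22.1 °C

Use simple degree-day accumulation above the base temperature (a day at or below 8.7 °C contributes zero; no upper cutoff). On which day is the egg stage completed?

Daily DD above 8.7 °C: 5.7, 7.6, 10.4, 20.0, 12.4, 2.3, 13.4.
Cumulative: 5.7, 13.3, 23.7, 43.7, 56.1, 58.4, 71.8.
The total first reaches 48 DD on day 5.

day 5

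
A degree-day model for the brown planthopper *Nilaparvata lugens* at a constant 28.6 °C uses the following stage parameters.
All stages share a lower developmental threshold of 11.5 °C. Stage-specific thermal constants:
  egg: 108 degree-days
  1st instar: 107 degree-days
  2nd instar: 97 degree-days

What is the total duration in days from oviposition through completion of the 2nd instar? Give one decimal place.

Daily accumulation at 28.6 °C = 28.6 − 11.5 = 17.1 DD/day.
Total K = 108 + 107 + 97 = 312 DD.
Total duration = 312 / 17.1 = 18.246 ≈ 18.2 days.

18.2 days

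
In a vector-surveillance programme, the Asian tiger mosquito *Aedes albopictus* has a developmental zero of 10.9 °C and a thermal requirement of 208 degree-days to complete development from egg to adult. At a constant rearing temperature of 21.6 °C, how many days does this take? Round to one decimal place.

19.4 days

Daily accumulation = 21.6 − 10.9 = 10.7 DD/day.
Duration = 208 / 10.7 = 19.439 ≈ 19.4 days.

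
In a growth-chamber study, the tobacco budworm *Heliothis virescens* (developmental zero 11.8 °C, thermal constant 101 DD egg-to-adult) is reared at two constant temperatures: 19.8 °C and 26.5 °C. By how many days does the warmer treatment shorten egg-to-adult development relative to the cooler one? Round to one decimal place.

5.8 days

At 19.8 °C: 101 / (19.8 − 11.8) = 101 / 8.0 = 12.625 d.
At 26.5 °C: 101 / (26.5 − 11.8) = 101 / 14.7 = 6.871 d.
Difference = |12.625 − 6.871| = 5.754 ≈ 5.8 days.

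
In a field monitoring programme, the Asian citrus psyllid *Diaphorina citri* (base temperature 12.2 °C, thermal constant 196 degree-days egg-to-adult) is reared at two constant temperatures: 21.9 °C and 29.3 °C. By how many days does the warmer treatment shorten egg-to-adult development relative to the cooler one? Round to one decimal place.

8.7 days

At 21.9 °C: 196 / (21.9 − 12.2) = 196 / 9.7 = 20.206 d.
At 29.3 °C: 196 / (29.3 − 12.2) = 196 / 17.1 = 11.462 d.
Difference = |20.206 − 11.462| = 8.744 ≈ 8.7 days.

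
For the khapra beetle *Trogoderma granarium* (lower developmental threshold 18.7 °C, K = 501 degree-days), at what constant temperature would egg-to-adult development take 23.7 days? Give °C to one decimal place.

39.8 °C

Required daily accumulation = 501 / 23.7 = 21.139 DD/day.
T = T_base + 21.139 = 18.7 + 21.139 = 39.839 ≈ 39.8 °C.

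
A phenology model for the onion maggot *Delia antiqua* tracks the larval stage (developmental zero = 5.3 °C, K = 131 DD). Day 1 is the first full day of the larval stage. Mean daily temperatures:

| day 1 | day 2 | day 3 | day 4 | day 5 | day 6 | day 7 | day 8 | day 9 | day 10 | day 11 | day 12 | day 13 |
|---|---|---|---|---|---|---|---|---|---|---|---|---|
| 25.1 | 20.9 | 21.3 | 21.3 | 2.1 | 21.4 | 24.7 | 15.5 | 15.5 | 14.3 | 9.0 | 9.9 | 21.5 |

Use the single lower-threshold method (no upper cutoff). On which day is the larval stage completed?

Daily DD above 5.3 °C: 19.8, 15.6, 16.0, 16.0, 0.0, 16.1, 19.4, 10.2, 10.2, 9.0, 3.7, 4.6, 16.2.
Cumulative: 19.8, 35.4, 51.4, 67.4, 67.4, 83.5, 102.9, 113.1, 123.3, 132.3, 136.0, 140.6, 156.8.
The total first reaches 131 DD on day 10.

day 10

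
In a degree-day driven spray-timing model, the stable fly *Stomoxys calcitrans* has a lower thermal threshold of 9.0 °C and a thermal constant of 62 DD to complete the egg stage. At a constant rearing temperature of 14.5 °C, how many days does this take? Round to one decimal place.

11.3 days

Daily accumulation = 14.5 − 9.0 = 5.5 DD/day.
Duration = 62 / 5.5 = 11.273 ≈ 11.3 days.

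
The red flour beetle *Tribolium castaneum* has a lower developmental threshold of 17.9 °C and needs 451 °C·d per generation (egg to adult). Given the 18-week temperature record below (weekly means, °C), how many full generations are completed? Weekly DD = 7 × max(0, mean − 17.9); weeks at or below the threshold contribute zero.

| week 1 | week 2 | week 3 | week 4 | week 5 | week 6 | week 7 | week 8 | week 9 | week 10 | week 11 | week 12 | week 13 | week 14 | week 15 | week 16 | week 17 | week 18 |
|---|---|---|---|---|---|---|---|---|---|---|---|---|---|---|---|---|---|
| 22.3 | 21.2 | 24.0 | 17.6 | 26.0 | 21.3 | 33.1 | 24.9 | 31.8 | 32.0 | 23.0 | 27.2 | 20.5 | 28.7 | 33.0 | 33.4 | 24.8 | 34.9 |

Weekly DD (7 × max(0, T̄ − 17.9)): 30.8, 23.1, 42.7, 0.0, 56.7, 23.8, 106.4, 49.0, 97.3, 98.7, 35.7, 65.1, 18.2, 75.6, 105.7, 108.5, 48.3, 119.0.
Season total = 1104.6 DD.
Complete generations = ⌊1104.6 / 451⌋ = 2.

2 generations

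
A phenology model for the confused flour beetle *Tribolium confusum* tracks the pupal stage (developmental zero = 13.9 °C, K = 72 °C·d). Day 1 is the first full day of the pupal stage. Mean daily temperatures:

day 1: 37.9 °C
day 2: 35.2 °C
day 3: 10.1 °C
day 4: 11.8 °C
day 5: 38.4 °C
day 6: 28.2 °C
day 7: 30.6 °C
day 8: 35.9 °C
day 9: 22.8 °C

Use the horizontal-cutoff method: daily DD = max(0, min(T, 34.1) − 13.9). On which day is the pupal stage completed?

Daily DD above 13.9 °C (capped at 20.2): 20.2, 20.2, 0.0, 0.0, 20.2, 14.3, 16.7, 20.2, 8.9.
Cumulative: 20.2, 40.4, 40.4, 40.4, 60.6, 74.9, 91.6, 111.8, 120.7.
The total first reaches 72 DD on day 6.

day 6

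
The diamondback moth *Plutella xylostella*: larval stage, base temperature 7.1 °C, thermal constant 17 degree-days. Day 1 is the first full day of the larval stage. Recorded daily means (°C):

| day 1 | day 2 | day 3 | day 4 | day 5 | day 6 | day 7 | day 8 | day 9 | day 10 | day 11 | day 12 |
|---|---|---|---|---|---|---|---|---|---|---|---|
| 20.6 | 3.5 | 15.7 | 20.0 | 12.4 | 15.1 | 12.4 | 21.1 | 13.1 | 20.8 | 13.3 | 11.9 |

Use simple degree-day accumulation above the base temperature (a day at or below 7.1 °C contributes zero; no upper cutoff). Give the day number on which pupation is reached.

day 3

Daily DD above 7.1 °C: 13.5, 0.0, 8.6, 12.9, 5.3, 8.0, 5.3, 14.0, 6.0, 13.7, 6.2, 4.8.
Cumulative: 13.5, 13.5, 22.1, 35.0, 40.3, 48.3, 53.6, 67.6, 73.6, 87.3, 93.5, 98.3.
The total first reaches 17 DD on day 3.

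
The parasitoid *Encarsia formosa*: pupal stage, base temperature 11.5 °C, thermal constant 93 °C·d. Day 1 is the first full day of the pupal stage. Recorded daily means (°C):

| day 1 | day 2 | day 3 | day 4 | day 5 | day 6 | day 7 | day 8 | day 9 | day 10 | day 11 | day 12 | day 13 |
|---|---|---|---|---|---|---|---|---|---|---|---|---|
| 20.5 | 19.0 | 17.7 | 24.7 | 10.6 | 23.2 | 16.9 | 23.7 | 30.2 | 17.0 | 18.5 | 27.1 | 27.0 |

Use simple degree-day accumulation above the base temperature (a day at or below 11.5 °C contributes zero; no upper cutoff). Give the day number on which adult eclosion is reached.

day 11

Daily DD above 11.5 °C: 9.0, 7.5, 6.2, 13.2, 0.0, 11.7, 5.4, 12.2, 18.7, 5.5, 7.0, 15.6, 15.5.
Cumulative: 9.0, 16.5, 22.7, 35.9, 35.9, 47.6, 53.0, 65.2, 83.9, 89.4, 96.4, 112.0, 127.5.
The total first reaches 93 DD on day 11.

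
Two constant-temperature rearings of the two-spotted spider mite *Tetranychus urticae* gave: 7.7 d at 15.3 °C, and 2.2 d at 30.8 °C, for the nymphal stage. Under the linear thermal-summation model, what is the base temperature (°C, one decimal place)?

Equal thermal constants: D₁(T₁ − T_b) = D₂(T₂ − T_b).
7.7·(15.3 − T_b) = 2.2·(30.8 − T_b)
T_b = (7.7·15.3 − 2.2·30.8) / (7.7 − 2.2) = 50.05 / 5.5 = 9.100 °C ≈ 9.1 °C.

9.1 °C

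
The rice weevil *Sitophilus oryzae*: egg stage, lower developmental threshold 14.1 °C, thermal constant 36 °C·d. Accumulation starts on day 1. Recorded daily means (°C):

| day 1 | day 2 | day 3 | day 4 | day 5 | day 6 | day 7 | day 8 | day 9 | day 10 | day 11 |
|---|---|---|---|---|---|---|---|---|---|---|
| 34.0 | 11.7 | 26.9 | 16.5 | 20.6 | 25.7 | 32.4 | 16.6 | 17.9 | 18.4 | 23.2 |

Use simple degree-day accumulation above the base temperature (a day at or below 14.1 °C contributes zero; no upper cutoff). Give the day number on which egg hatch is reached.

day 5

Daily DD above 14.1 °C: 19.9, 0.0, 12.8, 2.4, 6.5, 11.6, 18.3, 2.5, 3.8, 4.3, 9.1.
Cumulative: 19.9, 19.9, 32.7, 35.1, 41.6, 53.2, 71.5, 74.0, 77.8, 82.1, 91.2.
The total first reaches 36 DD on day 5.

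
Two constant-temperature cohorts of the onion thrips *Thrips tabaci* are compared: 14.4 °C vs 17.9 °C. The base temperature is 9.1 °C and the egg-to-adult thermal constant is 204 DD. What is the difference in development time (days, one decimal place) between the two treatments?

15.3 days

At 14.4 °C: 204 / (14.4 − 9.1) = 204 / 5.3 = 38.491 d.
At 17.9 °C: 204 / (17.9 − 9.1) = 204 / 8.8 = 23.182 d.
Difference = |38.491 − 23.182| = 15.309 ≈ 15.3 days.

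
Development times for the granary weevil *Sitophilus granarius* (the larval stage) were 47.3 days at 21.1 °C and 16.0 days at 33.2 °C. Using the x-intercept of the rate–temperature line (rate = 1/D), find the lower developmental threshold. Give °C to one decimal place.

Under the model K = D·(T − T_b), so D₁·(T₁ − T_b) = D₂·(T₂ − T_b).
47.3·(21.1 − T_b) = 16.0·(33.2 − T_b)
T_b = (47.3·21.1 − 16.0·33.2) / (47.3 − 16.0) = 466.83 / 31.3 = 14.915 °C ≈ 14.9 °C.

14.9 °C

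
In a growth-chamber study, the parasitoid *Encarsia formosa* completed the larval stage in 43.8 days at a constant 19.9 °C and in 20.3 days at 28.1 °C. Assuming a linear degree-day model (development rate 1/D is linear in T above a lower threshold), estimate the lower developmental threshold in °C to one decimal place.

Linear rate model ⇒ the product D·(T − T_b) is constant across temperatures.
43.8·(19.9 − T_b) = 20.3·(28.1 − T_b)
T_b = (43.8·19.9 − 20.3·28.1) / (43.8 − 20.3) = 301.19 / 23.5 = 12.817 °C ≈ 12.8 °C.

12.8 °C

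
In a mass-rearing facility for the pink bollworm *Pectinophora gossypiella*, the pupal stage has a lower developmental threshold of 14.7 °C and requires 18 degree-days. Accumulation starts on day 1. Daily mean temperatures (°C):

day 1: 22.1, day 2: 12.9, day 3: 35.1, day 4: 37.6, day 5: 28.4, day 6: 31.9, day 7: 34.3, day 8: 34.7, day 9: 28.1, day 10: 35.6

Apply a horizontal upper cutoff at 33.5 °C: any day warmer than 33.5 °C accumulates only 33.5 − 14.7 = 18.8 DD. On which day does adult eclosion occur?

day 3

Daily DD above 14.7 °C (capped at 18.8): 7.4, 0.0, 18.8, 18.8, 13.7, 17.2, 18.8, 18.8, 13.4, 18.8.
Cumulative: 7.4, 7.4, 26.2, 45.0, 58.7, 75.9, 94.7, 113.5, 126.9, 145.7.
The total first reaches 18 DD on day 3.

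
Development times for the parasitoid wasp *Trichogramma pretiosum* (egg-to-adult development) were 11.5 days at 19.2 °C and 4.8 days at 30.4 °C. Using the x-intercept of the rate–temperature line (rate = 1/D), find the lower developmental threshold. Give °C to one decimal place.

Linear rate model ⇒ the product D·(T − T_b) is constant across temperatures.
11.5·(19.2 − T_b) = 4.8·(30.4 − T_b)
T_b = (11.5·19.2 − 4.8·30.4) / (11.5 − 4.8) = 74.88 / 6.7 = 11.176 °C ≈ 11.2 °C.

11.2 °C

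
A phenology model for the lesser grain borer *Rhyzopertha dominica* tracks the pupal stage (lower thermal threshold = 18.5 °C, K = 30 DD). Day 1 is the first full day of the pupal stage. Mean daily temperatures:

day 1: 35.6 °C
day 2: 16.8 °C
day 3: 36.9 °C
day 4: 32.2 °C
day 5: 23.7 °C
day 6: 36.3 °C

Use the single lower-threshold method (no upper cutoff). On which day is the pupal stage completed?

day 3

Daily DD above 18.5 °C: 17.1, 0.0, 18.4, 13.7, 5.2, 17.8.
Cumulative: 17.1, 17.1, 35.5, 49.2, 54.4, 72.2.
The total first reaches 30 DD on day 3.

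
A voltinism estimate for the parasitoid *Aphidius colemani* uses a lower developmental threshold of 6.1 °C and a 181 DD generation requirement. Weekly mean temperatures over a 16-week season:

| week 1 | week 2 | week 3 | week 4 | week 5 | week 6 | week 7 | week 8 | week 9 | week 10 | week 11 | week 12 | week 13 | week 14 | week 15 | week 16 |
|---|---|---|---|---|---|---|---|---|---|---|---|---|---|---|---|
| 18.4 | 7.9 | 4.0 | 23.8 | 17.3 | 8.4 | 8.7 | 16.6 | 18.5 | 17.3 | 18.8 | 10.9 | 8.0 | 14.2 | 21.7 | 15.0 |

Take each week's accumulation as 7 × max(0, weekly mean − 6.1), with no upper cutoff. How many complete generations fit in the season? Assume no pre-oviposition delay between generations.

5 generations

Weekly DD (7 × max(0, T̄ − 6.1)): 86.1, 12.6, 0.0, 123.9, 78.4, 16.1, 18.2, 73.5, 86.8, 78.4, 88.9, 33.6, 13.3, 56.7, 109.2, 62.3.
Season total = 938.0 DD.
Complete generations = ⌊938.0 / 181⌋ = 5.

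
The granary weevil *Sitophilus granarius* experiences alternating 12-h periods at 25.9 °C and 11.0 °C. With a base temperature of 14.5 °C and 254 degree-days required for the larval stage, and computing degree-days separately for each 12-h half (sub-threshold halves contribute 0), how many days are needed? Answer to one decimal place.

Day half: max(0, 25.9 − 14.5) × 0.5 = 11.4 × 0.5 = 5.70 DD.
Night half: max(0, 11.0 − 14.5) × 0.5 = 0.0 × 0.5 = 0.00 DD.
Per 24 h: 5.70 DD/day.
Duration = 254 / 5.70 = 44.561 ≈ 44.6 days.

44.6 days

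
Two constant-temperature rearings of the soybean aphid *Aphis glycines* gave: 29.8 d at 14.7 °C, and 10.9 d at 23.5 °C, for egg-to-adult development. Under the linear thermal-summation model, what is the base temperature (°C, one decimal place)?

9.6 °C

Under the model K = D·(T − T_b), so D₁·(T₁ − T_b) = D₂·(T₂ − T_b).
29.8·(14.7 − T_b) = 10.9·(23.5 − T_b)
T_b = (29.8·14.7 − 10.9·23.5) / (29.8 − 10.9) = 181.91 / 18.9 = 9.625 °C ≈ 9.6 °C.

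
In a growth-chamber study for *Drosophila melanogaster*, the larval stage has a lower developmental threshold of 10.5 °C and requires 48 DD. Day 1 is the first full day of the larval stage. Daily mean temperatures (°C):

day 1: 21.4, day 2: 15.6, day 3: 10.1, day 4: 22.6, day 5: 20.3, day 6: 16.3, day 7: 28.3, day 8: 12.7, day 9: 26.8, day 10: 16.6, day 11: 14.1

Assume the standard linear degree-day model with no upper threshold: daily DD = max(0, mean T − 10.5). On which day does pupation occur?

Daily DD above 10.5 °C: 10.9, 5.1, 0.0, 12.1, 9.8, 5.8, 17.8, 2.2, 16.3, 6.1, 3.6.
Cumulative: 10.9, 16.0, 16.0, 28.1, 37.9, 43.7, 61.5, 63.7, 80.0, 86.1, 89.7.
The total first reaches 48 DD on day 7.

day 7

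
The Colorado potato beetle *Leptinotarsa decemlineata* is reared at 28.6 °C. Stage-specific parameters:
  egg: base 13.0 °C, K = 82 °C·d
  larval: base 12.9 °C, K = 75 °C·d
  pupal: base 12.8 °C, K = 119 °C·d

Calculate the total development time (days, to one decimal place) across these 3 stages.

egg: 82 / (28.6 − 13.0) = 82 / 15.6 = 5.256 d.
larval: 75 / (28.6 − 12.9) = 75 / 15.7 = 4.777 d.
pupal: 119 / (28.6 − 12.8) = 119 / 15.8 = 7.532 d.
Sum = 17.565 ≈ 17.6 days.

17.6 days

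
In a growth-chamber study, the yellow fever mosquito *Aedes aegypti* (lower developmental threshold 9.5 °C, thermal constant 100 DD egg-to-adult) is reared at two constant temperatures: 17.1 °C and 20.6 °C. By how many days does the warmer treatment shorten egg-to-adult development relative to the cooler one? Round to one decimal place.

4.1 days

At 17.1 °C: 100 / (17.1 − 9.5) = 100 / 7.6 = 13.158 d.
At 20.6 °C: 100 / (20.6 − 9.5) = 100 / 11.1 = 9.009 d.
Difference = |13.158 − 9.009| = 4.149 ≈ 4.1 days.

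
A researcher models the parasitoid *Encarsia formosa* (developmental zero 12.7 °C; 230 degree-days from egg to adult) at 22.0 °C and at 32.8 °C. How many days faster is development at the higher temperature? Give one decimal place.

At 22.0 °C: 230 / (22.0 − 12.7) = 230 / 9.3 = 24.731 d.
At 32.8 °C: 230 / (32.8 − 12.7) = 230 / 20.1 = 11.443 d.
Difference = |24.731 − 11.443| = 13.288 ≈ 13.3 days.

13.3 days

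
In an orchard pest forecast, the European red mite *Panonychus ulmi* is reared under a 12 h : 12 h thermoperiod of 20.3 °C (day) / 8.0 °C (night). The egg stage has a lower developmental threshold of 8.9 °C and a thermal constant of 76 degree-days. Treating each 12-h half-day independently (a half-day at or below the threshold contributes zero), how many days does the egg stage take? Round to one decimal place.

Day half: max(0, 20.3 − 8.9) × 0.5 = 11.4 × 0.5 = 5.70 DD.
Night half: max(0, 8.0 − 8.9) × 0.5 = 0.0 × 0.5 = 0.00 DD.
Per 24 h: 5.70 DD/day.
Duration = 76 / 5.70 = 13.333 ≈ 13.3 days.

13.3 days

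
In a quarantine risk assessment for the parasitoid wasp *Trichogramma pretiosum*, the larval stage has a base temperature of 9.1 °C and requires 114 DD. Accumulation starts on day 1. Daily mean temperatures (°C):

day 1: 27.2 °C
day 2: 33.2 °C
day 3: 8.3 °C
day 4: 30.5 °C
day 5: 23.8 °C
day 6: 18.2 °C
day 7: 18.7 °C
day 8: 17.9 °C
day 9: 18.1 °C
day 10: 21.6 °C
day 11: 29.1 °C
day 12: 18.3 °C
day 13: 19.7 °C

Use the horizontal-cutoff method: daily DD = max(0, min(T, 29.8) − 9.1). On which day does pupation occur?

Daily DD above 9.1 °C (capped at 20.7): 18.1, 20.7, 0.0, 20.7, 14.7, 9.1, 9.6, 8.8, 9.0, 12.5, 20.0, 9.2, 10.6.
Cumulative: 18.1, 38.8, 38.8, 59.5, 74.2, 83.3, 92.9, 101.7, 110.7, 123.2, 143.2, 152.4, 163.0.
The total first reaches 114 DD on day 10.

day 10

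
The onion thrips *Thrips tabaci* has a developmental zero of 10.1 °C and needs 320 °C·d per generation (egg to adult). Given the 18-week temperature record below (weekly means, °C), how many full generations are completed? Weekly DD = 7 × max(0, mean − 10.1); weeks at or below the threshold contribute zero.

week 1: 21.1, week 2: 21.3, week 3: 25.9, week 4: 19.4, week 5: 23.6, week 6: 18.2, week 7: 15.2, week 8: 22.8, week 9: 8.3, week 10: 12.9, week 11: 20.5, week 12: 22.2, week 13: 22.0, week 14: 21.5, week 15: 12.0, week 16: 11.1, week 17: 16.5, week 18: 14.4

3 generations

Weekly DD (7 × max(0, T̄ − 10.1)): 77.0, 78.4, 110.6, 65.1, 94.5, 56.7, 35.7, 88.9, 0.0, 19.6, 72.8, 84.7, 83.3, 79.8, 13.3, 7.0, 44.8, 30.1.
Season total = 1042.3 DD.
Complete generations = ⌊1042.3 / 320⌋ = 3.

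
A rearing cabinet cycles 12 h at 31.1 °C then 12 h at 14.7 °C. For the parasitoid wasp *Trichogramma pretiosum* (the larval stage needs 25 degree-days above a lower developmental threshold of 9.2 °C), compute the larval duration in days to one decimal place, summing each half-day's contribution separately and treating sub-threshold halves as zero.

1.8 days

Day half: max(0, 31.1 − 9.2) × 0.5 = 21.9 × 0.5 = 10.95 DD.
Night half: max(0, 14.7 − 9.2) × 0.5 = 5.5 × 0.5 = 2.75 DD.
Per 24 h: 13.70 DD/day.
Duration = 25 / 13.70 = 1.825 ≈ 1.8 days.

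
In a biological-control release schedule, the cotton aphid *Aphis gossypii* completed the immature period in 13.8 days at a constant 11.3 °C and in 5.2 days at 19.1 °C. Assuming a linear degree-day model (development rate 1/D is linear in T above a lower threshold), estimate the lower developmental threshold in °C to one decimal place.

Under the model K = D·(T − T_b), so D₁·(T₁ − T_b) = D₂·(T₂ − T_b).
13.8·(11.3 − T_b) = 5.2·(19.1 − T_b)
T_b = (13.8·11.3 − 5.2·19.1) / (13.8 − 5.2) = 56.62 / 8.6 = 6.584 °C ≈ 6.6 °C.

6.6 °C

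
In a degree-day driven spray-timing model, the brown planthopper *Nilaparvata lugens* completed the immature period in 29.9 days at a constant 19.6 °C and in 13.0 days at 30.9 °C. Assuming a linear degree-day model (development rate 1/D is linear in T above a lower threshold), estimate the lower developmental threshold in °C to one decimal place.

Linear rate model ⇒ the product D·(T − T_b) is constant across temperatures.
29.9·(19.6 − T_b) = 13.0·(30.9 − T_b)
T_b = (29.9·19.6 − 13.0·30.9) / (29.9 − 13.0) = 184.34 / 16.9 = 10.908 °C ≈ 10.9 °C.

10.9 °C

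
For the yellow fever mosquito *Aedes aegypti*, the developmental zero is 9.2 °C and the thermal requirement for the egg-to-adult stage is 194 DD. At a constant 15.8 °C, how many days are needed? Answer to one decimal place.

Daily accumulation = 15.8 − 9.2 = 6.6 DD/day.
Duration = 194 / 6.6 = 29.394 ≈ 29.4 days.

29.4 days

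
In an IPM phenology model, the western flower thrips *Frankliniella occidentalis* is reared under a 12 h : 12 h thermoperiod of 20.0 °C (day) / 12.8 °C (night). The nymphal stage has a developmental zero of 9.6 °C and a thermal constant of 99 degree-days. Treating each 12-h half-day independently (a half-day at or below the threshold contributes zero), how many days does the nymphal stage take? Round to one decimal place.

Day half: max(0, 20.0 − 9.6) × 0.5 = 10.4 × 0.5 = 5.20 DD.
Night half: max(0, 12.8 − 9.6) × 0.5 = 3.2 × 0.5 = 1.60 DD.
Per 24 h: 6.80 DD/day.
Duration = 99 / 6.80 = 14.559 ≈ 14.6 days.

14.6 days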